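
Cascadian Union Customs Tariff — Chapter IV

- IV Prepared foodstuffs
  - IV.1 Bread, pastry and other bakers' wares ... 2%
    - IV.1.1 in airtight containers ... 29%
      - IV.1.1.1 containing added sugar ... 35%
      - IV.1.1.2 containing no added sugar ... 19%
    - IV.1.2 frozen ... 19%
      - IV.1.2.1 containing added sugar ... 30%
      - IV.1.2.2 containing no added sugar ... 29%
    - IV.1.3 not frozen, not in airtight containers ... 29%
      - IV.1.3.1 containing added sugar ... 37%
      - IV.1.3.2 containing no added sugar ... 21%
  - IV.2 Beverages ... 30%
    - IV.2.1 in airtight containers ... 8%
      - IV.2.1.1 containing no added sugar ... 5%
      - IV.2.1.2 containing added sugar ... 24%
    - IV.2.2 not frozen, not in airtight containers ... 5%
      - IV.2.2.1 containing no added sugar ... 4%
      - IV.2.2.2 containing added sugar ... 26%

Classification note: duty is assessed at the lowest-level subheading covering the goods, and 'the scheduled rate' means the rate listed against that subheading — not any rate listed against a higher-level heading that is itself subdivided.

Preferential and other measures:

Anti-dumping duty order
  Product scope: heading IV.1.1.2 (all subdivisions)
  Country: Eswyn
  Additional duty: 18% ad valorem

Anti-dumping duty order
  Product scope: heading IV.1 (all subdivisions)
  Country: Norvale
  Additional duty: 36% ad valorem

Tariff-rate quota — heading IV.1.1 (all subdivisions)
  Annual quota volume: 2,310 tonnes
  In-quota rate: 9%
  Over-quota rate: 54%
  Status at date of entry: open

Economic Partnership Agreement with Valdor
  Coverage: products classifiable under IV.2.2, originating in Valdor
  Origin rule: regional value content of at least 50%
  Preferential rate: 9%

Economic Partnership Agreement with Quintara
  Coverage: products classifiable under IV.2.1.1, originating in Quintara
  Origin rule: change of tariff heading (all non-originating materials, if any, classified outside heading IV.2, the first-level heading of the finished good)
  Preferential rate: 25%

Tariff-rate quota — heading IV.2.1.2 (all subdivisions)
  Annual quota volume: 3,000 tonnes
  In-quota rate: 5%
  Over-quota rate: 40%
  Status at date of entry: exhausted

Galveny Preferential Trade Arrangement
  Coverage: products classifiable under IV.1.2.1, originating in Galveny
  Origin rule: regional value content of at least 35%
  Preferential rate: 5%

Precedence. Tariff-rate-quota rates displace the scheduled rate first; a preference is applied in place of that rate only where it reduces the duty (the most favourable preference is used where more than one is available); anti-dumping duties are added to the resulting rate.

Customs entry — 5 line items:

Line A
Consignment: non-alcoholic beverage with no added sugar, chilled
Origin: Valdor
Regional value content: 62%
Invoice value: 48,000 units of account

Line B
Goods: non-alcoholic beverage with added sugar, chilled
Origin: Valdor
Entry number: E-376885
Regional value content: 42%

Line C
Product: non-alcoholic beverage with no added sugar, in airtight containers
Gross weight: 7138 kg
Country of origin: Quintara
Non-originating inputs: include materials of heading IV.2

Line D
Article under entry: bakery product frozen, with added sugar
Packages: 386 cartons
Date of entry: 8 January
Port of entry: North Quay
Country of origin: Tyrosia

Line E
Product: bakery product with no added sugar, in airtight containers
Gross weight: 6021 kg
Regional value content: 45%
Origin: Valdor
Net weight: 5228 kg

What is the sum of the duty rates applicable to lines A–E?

Line A: non-alcoholic beverage → IV.2; chilled → IV.2.2; with no added sugar → IV.2.2.1. Scheduled 4%. Valdor agreement on IV.2.2: RVC ≥ 50% → 9% available; preference 9% not lower than 4% → no reduction. → 4%.
Line B: non-alcoholic beverage → IV.2; chilled → IV.2.2; with added sugar → IV.2.2.2. Scheduled 26%. Valdor agreement on IV.2.2: RVC < 50%. → 26%.
Line C: non-alcoholic beverage → IV.2; in airtight containers → IV.2.1; with no added sugar → IV.2.1.1. Scheduled 5%. Quintara agreement on IV.2.1.1: CTH not met. → 5%.
Line D: bakery product → IV.1; frozen → IV.1.2; with added sugar → IV.1.2.1. Scheduled 30%. No special measure applies. → 30%.
Line E: bakery product → IV.1; in airtight containers → IV.1.1; with no added sugar → IV.1.1.2. Scheduled 19%. quota on IV.1.1 open → in-quota 9%; Valdor agreement on IV.2.2: IV.1.1.2 not covered. → 9%.
Sum: 4% + 26% + 5% + 30% + 9% = 74%.

74%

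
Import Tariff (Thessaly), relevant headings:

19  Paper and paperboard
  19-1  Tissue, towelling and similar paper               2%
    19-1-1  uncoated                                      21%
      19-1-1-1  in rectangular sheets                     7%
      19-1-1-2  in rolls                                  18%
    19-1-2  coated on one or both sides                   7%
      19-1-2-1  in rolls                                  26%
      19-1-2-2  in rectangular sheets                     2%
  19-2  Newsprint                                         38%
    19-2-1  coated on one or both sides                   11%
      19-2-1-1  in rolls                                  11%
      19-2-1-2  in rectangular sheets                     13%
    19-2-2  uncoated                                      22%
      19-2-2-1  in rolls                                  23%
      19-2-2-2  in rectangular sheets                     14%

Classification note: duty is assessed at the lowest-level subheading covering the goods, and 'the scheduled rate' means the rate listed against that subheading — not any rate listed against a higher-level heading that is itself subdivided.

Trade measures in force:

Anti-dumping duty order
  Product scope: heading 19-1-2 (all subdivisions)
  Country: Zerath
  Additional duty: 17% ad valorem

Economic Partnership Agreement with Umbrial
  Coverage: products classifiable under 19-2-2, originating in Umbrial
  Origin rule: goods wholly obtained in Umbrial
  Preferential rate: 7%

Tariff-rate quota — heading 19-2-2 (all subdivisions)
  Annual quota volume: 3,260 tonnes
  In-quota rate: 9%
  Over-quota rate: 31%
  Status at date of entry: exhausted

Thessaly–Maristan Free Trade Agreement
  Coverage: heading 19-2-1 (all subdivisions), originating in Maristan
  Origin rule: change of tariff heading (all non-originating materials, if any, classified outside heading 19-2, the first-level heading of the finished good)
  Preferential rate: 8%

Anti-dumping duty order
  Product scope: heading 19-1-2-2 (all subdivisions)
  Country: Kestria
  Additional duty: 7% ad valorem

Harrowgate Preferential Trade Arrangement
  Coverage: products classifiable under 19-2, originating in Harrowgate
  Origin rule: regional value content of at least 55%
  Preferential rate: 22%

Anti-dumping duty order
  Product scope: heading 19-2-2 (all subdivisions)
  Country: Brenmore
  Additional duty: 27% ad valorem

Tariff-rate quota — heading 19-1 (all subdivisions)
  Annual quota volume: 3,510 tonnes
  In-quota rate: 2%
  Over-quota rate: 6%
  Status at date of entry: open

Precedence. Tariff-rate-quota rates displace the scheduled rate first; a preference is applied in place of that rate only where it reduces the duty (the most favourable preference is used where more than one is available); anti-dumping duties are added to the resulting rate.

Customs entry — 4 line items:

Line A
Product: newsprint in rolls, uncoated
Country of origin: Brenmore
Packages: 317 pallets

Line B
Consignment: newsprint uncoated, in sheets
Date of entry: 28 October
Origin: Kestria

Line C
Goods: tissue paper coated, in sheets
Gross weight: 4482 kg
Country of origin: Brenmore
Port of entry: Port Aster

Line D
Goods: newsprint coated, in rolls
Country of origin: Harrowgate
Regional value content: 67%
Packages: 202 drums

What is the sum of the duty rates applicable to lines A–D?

102%

Line A: newsprint → 19-2; uncoated → 19-2-2; in rolls → 19-2-2-1. Scheduled 23%. quota on 19-2-2 exhausted → over-quota 31%; anti-dumping (Brenmore, 19-2-2): +27%; total 31% + 27% = 58%. → 58%.
Line B: newsprint → 19-2; uncoated → 19-2-2; in sheets → 19-2-2-2. Scheduled 14%. quota on 19-2-2 exhausted → over-quota 31%. → 31%.
Line C: tissue paper → 19-1; coated → 19-1-2; in sheets → 19-1-2-2. Scheduled 2%. quota on 19-1 open → in-quota 2%. → 2%.
Line D: newsprint → 19-2; coated → 19-2-1; in rolls → 19-2-1-1. Scheduled 11%. Harrowgate agreement on 19-2: RVC ≥ 55% → 22% available; preference 22% not lower than 11% → no reduction. → 11%.
Sum: 58% + 31% + 2% + 11% = 102%.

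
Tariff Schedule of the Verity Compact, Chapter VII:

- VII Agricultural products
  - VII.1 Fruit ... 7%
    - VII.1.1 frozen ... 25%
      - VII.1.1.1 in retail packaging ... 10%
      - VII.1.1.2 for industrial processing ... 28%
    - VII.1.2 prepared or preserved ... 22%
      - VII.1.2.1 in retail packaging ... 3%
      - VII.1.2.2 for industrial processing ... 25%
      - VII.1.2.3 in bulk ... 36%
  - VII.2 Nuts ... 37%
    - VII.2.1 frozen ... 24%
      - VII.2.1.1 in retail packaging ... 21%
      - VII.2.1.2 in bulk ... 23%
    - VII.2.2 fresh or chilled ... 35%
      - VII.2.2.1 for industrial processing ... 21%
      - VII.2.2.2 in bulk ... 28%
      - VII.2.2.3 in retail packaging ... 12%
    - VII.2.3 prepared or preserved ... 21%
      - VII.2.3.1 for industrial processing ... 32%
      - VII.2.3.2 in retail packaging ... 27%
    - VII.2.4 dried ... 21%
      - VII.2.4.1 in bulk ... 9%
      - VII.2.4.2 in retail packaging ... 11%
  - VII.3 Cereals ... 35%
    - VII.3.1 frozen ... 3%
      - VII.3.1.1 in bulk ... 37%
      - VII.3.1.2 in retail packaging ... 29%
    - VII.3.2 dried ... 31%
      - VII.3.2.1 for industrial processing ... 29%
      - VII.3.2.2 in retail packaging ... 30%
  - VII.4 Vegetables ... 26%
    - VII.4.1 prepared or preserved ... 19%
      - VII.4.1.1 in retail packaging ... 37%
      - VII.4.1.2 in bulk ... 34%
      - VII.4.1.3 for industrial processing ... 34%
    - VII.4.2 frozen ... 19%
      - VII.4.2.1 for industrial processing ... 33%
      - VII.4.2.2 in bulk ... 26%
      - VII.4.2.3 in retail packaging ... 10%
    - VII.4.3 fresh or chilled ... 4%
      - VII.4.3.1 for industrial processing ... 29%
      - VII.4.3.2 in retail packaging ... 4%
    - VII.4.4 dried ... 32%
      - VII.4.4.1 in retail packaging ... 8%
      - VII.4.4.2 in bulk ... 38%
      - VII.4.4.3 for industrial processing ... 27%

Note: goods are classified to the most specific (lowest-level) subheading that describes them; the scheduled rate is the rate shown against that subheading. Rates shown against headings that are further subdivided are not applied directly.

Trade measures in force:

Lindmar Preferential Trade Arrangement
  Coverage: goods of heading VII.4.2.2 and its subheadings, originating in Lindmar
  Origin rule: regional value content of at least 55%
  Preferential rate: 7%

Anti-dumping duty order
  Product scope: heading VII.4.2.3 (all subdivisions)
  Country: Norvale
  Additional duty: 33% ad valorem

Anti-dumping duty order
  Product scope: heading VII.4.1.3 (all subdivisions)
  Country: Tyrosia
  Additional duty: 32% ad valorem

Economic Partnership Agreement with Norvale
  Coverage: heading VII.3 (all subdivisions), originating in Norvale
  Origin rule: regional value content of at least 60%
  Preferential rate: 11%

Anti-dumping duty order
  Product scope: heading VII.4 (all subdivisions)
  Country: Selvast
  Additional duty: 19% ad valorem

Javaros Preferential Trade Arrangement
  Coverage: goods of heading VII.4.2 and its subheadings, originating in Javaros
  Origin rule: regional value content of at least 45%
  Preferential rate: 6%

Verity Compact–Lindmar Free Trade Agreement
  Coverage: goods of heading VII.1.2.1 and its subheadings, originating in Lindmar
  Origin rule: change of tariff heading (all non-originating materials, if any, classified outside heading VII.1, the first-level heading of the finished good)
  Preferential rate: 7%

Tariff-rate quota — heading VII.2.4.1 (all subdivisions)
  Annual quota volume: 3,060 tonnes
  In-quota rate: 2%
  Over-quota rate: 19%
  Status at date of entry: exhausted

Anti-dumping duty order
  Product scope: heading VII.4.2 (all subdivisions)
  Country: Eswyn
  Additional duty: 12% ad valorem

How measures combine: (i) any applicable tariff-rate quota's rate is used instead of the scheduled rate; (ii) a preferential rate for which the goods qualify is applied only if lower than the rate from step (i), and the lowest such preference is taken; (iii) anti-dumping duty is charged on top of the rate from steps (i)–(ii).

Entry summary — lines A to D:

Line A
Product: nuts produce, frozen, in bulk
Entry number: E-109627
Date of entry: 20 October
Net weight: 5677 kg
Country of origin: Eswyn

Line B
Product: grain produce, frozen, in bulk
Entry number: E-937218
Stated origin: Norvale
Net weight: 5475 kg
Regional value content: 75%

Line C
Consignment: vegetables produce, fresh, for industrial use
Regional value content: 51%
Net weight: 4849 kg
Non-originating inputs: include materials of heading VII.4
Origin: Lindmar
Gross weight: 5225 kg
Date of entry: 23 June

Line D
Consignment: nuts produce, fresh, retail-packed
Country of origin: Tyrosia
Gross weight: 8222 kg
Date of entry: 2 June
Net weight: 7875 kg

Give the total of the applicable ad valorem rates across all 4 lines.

75%

Line A: nuts → VII.2; frozen → VII.2.1; in bulk → VII.2.1.2. Scheduled 23%. No special measure applies. → 23%.
Line B: grain → VII.3; frozen → VII.3.1; in bulk → VII.3.1.1. Scheduled 37%. Norvale agreement on VII.3: RVC ≥ 60% → 11% available; preferential 11%. → 11%.
Line C: vegetables → VII.4; fresh → VII.4.3; for industrial use → VII.4.3.1. Scheduled 29%. Lindmar agreement on VII.4.2.2: VII.4.3.1 not covered; Lindmar agreement on VII.1.2.1: VII.4.3.1 not covered. → 29%.
Line D: nuts → VII.2; fresh → VII.2.2; retail-packed → VII.2.2.3. Scheduled 12%. No special measure applies. → 12%.
Sum: 23% + 11% + 29% + 12% = 75%.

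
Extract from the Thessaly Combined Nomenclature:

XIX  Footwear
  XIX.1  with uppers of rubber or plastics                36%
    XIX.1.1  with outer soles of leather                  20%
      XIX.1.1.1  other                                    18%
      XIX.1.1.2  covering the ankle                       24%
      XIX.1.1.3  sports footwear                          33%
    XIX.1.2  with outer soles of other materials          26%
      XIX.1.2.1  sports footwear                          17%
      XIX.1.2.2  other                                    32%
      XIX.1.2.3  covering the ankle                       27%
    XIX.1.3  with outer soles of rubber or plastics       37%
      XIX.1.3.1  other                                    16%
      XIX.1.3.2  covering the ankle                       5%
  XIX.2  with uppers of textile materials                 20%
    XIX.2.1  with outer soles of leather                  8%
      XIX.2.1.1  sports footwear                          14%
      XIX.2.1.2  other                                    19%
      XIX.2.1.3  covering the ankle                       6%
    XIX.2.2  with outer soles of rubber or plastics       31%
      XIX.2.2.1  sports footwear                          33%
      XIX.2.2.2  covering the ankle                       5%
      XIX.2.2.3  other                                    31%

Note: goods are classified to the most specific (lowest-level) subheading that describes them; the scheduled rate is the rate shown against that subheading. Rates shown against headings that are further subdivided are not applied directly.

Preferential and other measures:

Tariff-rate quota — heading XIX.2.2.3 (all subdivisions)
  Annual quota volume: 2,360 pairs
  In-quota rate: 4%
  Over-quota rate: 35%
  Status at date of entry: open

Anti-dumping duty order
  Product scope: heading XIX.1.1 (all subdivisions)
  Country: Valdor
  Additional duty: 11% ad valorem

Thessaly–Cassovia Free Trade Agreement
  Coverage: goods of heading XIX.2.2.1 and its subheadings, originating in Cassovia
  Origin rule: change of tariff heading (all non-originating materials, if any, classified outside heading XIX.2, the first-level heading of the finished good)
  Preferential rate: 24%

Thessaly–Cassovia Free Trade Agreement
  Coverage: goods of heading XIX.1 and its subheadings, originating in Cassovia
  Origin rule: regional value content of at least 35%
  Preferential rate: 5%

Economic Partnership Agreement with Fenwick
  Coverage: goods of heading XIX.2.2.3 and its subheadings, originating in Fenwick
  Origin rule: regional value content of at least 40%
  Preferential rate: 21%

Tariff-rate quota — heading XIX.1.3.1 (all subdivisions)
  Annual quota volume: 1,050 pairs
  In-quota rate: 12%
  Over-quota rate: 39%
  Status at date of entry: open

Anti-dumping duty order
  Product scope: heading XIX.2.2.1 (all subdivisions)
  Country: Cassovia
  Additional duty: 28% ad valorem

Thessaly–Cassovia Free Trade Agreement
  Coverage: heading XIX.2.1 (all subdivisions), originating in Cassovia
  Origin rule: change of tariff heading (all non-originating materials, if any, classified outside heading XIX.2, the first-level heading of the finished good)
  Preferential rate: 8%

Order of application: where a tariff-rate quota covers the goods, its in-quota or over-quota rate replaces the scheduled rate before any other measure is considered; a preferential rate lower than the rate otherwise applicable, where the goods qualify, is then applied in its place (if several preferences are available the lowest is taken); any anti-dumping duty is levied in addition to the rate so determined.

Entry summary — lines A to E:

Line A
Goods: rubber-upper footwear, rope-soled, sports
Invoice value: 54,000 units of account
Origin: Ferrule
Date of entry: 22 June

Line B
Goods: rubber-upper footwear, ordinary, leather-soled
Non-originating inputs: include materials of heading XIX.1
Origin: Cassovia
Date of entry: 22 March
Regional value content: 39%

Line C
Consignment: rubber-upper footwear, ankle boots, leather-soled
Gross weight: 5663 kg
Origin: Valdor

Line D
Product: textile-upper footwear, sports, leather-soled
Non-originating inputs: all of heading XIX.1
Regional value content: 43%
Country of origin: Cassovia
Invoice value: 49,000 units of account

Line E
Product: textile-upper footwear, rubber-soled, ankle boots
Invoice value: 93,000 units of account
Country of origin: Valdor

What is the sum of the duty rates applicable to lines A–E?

70%

Line A: rubber-upper → XIX.1; rope-soled → XIX.1.2; sports → XIX.1.2.1. Scheduled 17%. No special measure applies. → 17%.
Line B: rubber-upper → XIX.1; leather-soled → XIX.1.1; ordinary → XIX.1.1.1. Scheduled 18%. Cassovia agreement on XIX.2.2.1: XIX.1.1.1 not covered; Cassovia agreement on XIX.1: RVC ≥ 35% → 5% available; Cassovia agreement on XIX.2.1: XIX.1.1.1 not covered; preferential 5%. → 5%.
Line C: rubber-upper → XIX.1; leather-soled → XIX.1.1; ankle boots → XIX.1.1.2. Scheduled 24%. anti-dumping (Valdor, XIX.1.1): +11%; total 24% + 11% = 35%. → 35%.
Line D: textile-upper → XIX.2; leather-soled → XIX.2.1; sports → XIX.2.1.1. Scheduled 14%. Cassovia agreement on XIX.2.2.1: XIX.2.1.1 not covered; Cassovia agreement on XIX.1: XIX.2.1.1 not covered; Cassovia agreement on XIX.2.1: CTH met → 8% available; preferential 8%. → 8%.
Line E: textile-upper → XIX.2; rubber-soled → XIX.2.2; ankle boots → XIX.2.2.2. Scheduled 5%. No special measure applies. → 5%.
Sum: 17% + 5% + 35% + 8% + 5% = 70%.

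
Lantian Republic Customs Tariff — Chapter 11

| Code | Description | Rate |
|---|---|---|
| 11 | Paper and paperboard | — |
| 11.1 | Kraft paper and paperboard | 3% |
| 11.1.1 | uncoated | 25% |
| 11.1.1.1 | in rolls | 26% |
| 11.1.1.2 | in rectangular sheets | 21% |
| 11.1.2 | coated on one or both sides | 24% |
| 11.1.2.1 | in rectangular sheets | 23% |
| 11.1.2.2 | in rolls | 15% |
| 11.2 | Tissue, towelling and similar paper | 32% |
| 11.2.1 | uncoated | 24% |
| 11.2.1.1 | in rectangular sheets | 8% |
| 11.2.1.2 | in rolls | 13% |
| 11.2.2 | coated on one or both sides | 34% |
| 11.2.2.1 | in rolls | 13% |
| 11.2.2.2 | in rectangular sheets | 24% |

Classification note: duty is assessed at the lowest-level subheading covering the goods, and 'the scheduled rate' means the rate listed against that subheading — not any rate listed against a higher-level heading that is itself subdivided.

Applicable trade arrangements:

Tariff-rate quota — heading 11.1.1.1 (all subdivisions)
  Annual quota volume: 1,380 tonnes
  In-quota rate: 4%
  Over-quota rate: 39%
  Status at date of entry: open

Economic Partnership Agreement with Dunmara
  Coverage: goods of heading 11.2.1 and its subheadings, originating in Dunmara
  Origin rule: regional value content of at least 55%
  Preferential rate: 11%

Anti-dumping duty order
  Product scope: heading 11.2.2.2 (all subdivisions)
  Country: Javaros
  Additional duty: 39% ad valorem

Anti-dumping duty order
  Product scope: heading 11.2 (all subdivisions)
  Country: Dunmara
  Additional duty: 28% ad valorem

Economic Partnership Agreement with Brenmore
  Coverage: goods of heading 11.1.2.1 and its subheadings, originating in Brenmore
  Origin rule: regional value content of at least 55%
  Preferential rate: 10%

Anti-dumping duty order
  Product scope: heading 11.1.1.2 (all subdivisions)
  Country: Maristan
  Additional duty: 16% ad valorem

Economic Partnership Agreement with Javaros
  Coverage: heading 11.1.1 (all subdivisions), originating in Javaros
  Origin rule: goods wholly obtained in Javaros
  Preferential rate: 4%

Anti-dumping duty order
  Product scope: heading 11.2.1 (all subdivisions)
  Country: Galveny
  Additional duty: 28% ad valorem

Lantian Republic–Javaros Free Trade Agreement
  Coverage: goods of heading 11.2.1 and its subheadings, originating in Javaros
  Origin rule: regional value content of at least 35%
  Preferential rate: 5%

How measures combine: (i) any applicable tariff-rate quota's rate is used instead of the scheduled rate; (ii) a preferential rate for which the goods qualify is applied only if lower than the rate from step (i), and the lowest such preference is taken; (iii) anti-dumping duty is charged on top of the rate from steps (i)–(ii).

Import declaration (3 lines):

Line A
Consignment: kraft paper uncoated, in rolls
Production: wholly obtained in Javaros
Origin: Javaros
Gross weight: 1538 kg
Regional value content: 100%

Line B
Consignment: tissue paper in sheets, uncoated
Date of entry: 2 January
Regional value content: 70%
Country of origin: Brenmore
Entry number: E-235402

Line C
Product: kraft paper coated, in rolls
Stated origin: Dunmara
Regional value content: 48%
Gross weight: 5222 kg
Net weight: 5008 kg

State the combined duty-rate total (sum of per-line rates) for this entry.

27%

Line A: kraft paper → 11.1; uncoated → 11.1.1; in rolls → 11.1.1.1. Scheduled 26%. quota on 11.1.1.1 open → in-quota 4%; Javaros agreement on 11.1.1: wholly obtained → 4% available; Javaros agreement on 11.2.1: 11.1.1.1 not covered; preference 4% not lower than 4% → no reduction. → 4%.
Line B: tissue paper → 11.2; uncoated → 11.2.1; in sheets → 11.2.1.1. Scheduled 8%. Brenmore agreement on 11.1.2.1: 11.2.1.1 not covered. → 8%.
Line C: kraft paper → 11.1; coated → 11.1.2; in rolls → 11.1.2.2. Scheduled 15%. Dunmara agreement on 11.2.1: 11.1.2.2 not covered. → 15%.
Sum: 4% + 8% + 15% = 27%.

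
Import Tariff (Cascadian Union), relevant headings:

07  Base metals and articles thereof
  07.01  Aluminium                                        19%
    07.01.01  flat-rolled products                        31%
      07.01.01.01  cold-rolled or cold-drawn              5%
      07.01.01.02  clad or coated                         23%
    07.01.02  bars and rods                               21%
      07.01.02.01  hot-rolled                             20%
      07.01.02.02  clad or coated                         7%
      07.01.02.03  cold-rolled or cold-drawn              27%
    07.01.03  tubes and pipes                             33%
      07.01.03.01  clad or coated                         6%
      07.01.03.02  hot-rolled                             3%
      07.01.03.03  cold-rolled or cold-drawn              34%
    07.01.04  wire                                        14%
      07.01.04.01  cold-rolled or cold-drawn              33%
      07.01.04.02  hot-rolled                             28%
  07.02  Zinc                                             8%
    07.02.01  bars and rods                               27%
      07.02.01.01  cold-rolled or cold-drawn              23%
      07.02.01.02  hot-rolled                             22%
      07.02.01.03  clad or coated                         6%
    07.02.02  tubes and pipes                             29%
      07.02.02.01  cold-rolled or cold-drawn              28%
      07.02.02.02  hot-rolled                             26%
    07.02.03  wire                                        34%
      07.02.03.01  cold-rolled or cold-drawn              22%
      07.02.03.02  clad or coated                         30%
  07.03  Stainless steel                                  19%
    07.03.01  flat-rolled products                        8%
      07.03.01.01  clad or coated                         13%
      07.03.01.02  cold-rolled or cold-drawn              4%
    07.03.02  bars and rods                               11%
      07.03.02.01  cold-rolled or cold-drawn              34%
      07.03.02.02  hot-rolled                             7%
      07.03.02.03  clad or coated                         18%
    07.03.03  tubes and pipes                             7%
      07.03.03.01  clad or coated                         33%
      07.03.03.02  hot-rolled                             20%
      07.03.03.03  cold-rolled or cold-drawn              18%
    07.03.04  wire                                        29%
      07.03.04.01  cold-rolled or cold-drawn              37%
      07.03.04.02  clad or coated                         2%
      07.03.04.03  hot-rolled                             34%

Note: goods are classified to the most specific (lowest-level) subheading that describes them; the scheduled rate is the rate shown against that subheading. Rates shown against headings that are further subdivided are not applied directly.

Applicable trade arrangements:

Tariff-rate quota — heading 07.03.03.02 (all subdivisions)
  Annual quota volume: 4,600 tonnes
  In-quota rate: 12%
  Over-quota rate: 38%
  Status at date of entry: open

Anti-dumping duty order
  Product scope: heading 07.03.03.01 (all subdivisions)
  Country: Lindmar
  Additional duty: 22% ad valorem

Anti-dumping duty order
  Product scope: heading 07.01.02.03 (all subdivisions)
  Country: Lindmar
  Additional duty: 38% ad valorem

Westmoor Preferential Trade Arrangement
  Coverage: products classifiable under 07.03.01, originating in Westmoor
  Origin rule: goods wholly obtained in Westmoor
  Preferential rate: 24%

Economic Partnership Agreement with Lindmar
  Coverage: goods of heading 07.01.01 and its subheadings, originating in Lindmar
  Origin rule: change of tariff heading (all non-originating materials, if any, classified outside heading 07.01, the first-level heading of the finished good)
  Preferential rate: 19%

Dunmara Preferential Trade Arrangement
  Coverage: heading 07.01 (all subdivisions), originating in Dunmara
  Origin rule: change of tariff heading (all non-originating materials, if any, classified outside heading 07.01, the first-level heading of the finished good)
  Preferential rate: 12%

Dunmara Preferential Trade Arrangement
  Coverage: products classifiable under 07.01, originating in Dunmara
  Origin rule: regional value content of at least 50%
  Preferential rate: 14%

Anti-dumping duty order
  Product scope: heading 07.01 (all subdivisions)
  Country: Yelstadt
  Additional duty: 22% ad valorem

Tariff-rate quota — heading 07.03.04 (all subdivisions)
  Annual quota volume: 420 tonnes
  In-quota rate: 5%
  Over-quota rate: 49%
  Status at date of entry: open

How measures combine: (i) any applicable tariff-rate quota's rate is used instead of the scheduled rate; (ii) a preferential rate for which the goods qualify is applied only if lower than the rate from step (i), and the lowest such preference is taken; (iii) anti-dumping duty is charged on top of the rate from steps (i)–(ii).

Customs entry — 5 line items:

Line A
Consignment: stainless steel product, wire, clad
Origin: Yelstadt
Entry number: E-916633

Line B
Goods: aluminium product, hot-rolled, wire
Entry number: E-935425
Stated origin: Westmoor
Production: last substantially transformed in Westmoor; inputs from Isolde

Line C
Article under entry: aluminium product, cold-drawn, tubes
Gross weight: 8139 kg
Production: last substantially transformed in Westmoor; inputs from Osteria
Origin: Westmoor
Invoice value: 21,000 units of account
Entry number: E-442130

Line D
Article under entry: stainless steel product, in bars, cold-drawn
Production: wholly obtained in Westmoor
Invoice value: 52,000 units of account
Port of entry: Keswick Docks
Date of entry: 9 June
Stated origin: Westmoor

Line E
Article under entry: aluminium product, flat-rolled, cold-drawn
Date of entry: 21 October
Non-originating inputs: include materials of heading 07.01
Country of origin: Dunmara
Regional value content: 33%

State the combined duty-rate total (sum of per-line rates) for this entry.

106%

Line A: stainless steel → 07.03; wire → 07.03.04; clad → 07.03.04.02. Scheduled 2%. quota on 07.03.04 open → in-quota 5%. → 5%.
Line B: aluminium → 07.01; wire → 07.01.04; hot-rolled → 07.01.04.02. Scheduled 28%. Westmoor agreement on 07.03.01: 07.01.04.02 not covered. → 28%.
Line C: aluminium → 07.01; tubes → 07.01.03; cold-drawn → 07.01.03.03. Scheduled 34%. Westmoor agreement on 07.03.01: 07.01.03.03 not covered. → 34%.
Line D: stainless steel → 07.03; in bars → 07.03.02; cold-drawn → 07.03.02.01. Scheduled 34%. Westmoor agreement on 07.03.01: 07.03.02.01 not covered. → 34%.
Line E: aluminium → 07.01; flat-rolled → 07.01.01; cold-drawn → 07.01.01.01. Scheduled 5%. Dunmara agreement on 07.01: CTH not met; Dunmara agreement on 07.01: RVC < 50%. → 5%.
Sum: 5% + 28% + 34% + 34% + 5% = 106%.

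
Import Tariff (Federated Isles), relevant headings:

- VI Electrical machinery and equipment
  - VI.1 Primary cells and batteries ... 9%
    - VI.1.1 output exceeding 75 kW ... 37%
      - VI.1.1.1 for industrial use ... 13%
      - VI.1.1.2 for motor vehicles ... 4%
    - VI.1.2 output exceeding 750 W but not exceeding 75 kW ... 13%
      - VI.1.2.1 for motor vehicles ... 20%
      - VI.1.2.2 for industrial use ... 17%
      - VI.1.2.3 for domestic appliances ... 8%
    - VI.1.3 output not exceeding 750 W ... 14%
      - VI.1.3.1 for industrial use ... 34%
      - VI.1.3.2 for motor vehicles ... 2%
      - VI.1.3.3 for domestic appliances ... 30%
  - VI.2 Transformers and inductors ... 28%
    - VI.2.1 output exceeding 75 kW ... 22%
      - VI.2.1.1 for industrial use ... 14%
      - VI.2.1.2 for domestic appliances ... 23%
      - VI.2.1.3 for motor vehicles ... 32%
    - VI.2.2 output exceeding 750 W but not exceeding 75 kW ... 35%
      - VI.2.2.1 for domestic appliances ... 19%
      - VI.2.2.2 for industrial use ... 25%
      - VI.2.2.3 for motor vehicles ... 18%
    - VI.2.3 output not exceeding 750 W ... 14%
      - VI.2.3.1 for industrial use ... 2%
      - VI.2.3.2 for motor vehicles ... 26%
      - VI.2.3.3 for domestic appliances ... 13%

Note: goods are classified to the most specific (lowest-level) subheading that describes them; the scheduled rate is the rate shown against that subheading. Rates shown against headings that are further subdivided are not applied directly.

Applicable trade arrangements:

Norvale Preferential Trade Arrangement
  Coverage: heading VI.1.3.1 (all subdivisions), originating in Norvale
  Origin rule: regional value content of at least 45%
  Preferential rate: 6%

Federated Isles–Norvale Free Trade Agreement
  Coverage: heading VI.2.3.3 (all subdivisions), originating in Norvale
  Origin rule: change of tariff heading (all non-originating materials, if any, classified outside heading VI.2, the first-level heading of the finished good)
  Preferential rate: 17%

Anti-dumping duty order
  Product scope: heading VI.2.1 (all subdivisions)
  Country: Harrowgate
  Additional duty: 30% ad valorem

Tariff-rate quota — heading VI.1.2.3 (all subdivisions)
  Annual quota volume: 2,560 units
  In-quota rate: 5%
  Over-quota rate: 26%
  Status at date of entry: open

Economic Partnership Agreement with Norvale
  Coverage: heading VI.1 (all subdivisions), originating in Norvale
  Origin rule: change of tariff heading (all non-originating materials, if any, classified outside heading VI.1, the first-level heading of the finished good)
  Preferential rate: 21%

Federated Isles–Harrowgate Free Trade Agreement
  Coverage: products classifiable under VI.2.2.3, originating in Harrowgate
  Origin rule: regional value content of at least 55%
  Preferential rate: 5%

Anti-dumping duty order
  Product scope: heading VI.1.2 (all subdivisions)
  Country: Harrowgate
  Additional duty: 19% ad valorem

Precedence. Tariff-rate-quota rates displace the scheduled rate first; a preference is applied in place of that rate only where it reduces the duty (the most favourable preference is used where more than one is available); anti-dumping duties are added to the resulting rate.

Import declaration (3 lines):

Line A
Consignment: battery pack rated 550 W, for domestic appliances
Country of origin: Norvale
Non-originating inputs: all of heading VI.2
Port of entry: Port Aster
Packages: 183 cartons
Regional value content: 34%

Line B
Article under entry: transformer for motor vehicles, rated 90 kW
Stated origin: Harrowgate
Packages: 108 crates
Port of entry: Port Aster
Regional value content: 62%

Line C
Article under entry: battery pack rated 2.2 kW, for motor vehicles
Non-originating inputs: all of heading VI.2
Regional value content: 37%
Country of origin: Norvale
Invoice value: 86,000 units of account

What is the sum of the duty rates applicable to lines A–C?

Line A: battery pack → VI.1; rated 550 W → VI.1.3; for domestic appliances → VI.1.3.3. Scheduled 30%. Norvale agreement on VI.1.3.1: VI.1.3.3 not covered; Norvale agreement on VI.2.3.3: VI.1.3.3 not covered; Norvale agreement on VI.1: CTH met → 21% available; preferential 21%. → 21%.
Line B: transformer → VI.2; rated 90 kW → VI.2.1; for motor vehicles → VI.2.1.3. Scheduled 32%. Harrowgate agreement on VI.2.2.3: VI.2.1.3 not covered; anti-dumping (Harrowgate, VI.2.1): +30%; total 32% + 30% = 62%. → 62%.
Line C: battery pack → VI.1; rated 2.2 kW → VI.1.2; for motor vehicles → VI.1.2.1. Scheduled 20%. Norvale agreement on VI.1.3.1: VI.1.2.1 not covered; Norvale agreement on VI.2.3.3: VI.1.2.1 not covered; Norvale agreement on VI.1: CTH met → 21% available; preference 21% not lower than 20% → no reduction. → 20%.
Sum: 21% + 62% + 20% = 103%.

103%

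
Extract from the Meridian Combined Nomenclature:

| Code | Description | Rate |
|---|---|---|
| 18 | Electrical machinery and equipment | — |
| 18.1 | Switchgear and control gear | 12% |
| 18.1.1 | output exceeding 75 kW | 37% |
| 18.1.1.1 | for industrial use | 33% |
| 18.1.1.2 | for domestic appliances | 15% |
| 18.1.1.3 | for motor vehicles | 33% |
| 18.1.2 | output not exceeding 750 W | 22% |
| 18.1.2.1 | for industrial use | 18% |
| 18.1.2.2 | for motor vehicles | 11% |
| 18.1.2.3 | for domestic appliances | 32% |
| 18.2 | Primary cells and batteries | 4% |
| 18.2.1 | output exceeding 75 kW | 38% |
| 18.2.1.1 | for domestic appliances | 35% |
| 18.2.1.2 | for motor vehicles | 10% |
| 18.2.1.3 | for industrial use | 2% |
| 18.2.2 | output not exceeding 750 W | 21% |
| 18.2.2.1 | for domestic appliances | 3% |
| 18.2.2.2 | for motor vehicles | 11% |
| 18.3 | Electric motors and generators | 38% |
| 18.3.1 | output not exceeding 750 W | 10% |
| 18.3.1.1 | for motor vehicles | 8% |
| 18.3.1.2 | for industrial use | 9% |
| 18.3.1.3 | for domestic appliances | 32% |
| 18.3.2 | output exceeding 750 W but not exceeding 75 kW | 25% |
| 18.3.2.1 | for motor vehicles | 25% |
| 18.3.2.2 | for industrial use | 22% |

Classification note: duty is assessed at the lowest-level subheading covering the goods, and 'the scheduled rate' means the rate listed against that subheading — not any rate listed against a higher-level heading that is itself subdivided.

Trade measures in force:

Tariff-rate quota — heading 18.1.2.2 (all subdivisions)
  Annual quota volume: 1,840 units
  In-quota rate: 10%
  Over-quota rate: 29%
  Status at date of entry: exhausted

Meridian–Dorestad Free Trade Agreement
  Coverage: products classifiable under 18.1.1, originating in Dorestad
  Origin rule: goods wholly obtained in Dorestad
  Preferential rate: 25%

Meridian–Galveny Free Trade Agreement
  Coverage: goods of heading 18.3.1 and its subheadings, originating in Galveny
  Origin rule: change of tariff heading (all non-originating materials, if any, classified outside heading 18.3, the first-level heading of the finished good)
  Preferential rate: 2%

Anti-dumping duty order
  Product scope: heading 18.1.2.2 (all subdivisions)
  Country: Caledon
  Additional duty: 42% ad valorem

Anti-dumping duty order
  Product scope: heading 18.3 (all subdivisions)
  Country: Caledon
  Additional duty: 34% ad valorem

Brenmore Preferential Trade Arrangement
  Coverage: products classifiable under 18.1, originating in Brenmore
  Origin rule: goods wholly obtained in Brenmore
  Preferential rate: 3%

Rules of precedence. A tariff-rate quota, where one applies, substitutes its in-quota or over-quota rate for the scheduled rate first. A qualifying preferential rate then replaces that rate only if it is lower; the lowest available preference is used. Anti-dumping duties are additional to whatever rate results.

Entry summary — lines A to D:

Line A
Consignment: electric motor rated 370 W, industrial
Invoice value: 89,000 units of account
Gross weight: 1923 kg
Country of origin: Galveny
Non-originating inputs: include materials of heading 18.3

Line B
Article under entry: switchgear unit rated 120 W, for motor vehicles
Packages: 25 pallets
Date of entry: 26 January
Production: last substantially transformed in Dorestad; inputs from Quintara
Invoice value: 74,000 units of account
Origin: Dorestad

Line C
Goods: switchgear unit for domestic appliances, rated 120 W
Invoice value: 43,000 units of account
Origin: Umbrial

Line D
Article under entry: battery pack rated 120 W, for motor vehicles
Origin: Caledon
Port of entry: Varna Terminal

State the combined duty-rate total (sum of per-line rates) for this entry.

Line A: electric motor → 18.3; rated 370 W → 18.3.1; industrial → 18.3.1.2. Scheduled 9%. Galveny agreement on 18.3.1: CTH not met. → 9%.
Line B: switchgear unit → 18.1; rated 120 W → 18.1.2; for motor vehicles → 18.1.2.2. Scheduled 11%. quota on 18.1.2.2 exhausted → over-quota 29%; Dorestad agreement on 18.1.1: 18.1.2.2 not covered. → 29%.
Line C: switchgear unit → 18.1; rated 120 W → 18.1.2; for domestic appliances → 18.1.2.3. Scheduled 32%. No special measure applies. → 32%.
Line D: battery pack → 18.2; rated 120 W → 18.2.2; for motor vehicles → 18.2.2.2. Scheduled 11%. No special measure applies. → 11%.
Sum: 9% + 29% + 32% + 11% = 81%.

81%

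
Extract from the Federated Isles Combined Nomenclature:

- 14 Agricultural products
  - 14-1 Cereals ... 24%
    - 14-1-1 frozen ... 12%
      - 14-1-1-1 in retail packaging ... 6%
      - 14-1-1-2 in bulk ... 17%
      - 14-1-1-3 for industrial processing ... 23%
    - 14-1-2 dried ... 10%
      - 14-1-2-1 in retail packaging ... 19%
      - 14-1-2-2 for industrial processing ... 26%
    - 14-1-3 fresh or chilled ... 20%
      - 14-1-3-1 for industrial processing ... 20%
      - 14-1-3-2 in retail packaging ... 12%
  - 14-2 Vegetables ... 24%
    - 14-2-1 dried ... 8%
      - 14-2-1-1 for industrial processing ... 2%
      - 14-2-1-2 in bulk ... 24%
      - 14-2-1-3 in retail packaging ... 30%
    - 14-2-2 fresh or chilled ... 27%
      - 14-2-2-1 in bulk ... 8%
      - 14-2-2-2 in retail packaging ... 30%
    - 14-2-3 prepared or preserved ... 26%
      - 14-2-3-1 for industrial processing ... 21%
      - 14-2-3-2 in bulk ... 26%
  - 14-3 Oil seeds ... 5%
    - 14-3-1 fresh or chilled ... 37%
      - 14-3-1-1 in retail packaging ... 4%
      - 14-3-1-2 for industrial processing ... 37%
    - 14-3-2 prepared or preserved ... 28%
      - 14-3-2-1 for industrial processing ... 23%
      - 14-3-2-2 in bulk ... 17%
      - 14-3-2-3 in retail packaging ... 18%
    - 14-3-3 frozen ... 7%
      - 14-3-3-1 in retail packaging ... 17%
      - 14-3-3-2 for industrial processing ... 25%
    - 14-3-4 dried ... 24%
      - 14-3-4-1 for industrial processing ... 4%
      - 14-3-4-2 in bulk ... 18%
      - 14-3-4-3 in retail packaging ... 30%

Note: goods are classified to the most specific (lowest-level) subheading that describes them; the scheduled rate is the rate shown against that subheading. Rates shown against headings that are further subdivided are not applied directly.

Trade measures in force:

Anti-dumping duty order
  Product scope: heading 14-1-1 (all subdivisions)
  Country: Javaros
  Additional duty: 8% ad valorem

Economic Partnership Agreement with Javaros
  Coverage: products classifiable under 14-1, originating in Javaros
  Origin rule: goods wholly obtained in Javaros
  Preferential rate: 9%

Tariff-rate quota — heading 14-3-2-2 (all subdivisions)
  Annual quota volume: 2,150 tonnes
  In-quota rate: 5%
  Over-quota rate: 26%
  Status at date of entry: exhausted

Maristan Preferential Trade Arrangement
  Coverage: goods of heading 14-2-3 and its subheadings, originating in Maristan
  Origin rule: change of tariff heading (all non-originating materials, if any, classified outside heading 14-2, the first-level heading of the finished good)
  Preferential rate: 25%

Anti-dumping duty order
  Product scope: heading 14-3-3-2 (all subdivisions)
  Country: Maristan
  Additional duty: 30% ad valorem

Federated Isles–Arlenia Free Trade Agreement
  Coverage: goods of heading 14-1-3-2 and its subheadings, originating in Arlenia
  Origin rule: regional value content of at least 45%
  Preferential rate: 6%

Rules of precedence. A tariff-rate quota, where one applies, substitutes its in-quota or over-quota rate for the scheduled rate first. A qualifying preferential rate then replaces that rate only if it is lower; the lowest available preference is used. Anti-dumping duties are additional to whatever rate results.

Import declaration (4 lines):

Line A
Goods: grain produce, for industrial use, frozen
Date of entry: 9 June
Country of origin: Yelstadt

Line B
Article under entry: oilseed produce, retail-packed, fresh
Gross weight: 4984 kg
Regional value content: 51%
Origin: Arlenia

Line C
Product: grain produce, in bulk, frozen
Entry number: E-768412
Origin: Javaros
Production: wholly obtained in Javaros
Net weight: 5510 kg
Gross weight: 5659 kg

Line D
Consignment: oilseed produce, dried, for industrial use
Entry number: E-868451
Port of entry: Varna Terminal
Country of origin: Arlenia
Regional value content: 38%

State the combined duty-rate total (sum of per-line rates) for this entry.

Line A: grain → 14-1; frozen → 14-1-1; for industrial use → 14-1-1-3. Scheduled 23%. No special measure applies. → 23%.
Line B: oilseed → 14-3; fresh → 14-3-1; retail-packed → 14-3-1-1. Scheduled 4%. Arlenia agreement on 14-1-3-2: 14-3-1-1 not covered. → 4%.
Line C: grain → 14-1; frozen → 14-1-1; in bulk → 14-1-1-2. Scheduled 17%. Javaros agreement on 14-1: wholly obtained → 9% available; preferential 9%; anti-dumping (Javaros, 14-1-1): +8%; total 9% + 8% = 17%. → 17%.
Line D: oilseed → 14-3; dried → 14-3-4; for industrial use → 14-3-4-1. Scheduled 4%. Arlenia agreement on 14-1-3-2: 14-3-4-1 not covered. → 4%.
Sum: 23% + 4% + 17% + 4% = 48%.

48%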